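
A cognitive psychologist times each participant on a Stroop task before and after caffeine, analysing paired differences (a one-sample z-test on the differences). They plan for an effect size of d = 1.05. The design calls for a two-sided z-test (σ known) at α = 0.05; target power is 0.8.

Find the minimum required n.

For power 0.8 need Φ(δ − z_{0.025}) = 0.8, so δ = z_{0.025} + z_{0.20} = 1.960 + 0.842 = 2.802.
(For δ > 0 the lower-tail rejection region contributes negligibly to power, so the one-term inversion is standard.)
δ = d·√n ⇒ n = (δ/d)² = (2.802 / 1.05)² = 7.12.
Rounding up, n = 8.

n = 8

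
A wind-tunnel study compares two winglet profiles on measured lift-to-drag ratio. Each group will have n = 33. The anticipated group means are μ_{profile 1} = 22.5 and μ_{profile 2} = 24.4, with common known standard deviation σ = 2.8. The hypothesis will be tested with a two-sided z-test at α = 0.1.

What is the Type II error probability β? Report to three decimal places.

β ≈ 0.133

Standardized effect: d = |μ_{profile 1} − μ_{profile 2}| / σ = |22.5 − 24.4| / 2.8 = 0.6786
Noncentrality parameter: δ = d·√(n/2) = 0.6786 × √(33/2) = 2.7564
Critical value for a two-sided test at α = 0.1: z_{α/2} = 1.645.
Power = Φ(δ − 1.645) + Φ(−δ − 1.645) = Φ(1.112) + Φ(-4.401) = 0.8668 + 0.0000 = 0.8668.
Type II error: β = 1 − power = 1 − 0.8668 = 0.1332.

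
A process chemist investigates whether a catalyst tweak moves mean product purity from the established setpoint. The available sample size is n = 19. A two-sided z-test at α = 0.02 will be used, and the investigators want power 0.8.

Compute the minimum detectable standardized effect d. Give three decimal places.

Need Φ(δ − 2.326) = 0.8, so δ = 2.326 + 0.842 = 3.168.
(The second rejection-region term Φ(−δ − z_{α/2}) is negligible and dropped.)
δ = d·√n ⇒ d = δ/√n = 3.168/√19 = 0.7268.

d ≈ 0.727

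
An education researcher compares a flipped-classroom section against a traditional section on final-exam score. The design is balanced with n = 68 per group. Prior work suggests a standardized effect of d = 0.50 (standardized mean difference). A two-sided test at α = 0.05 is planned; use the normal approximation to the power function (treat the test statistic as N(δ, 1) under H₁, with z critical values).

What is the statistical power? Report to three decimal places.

Power ≈ 0.830

Noncentrality parameter: δ = d·√(n/2) = 0.50 × √(68/2) = 2.9155
Critical value for a two-sided test at α = 0.05: z_{α/2} = 1.960.
Power = Φ(δ − 1.960) + Φ(−δ − 1.960) = Φ(0.956) + Φ(-4.875) = 0.8303 + 0.0000 = 0.8303.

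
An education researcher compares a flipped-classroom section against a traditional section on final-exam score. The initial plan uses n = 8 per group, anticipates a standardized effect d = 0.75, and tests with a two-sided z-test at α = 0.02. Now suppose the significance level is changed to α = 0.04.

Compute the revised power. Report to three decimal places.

δ = d·√(n/2) = 0.75 × √(8/2) = 1.5000 (unchanged). New critical value: z_{0.02} = 2.054.
Revised power = Φ(δ − 2.054) + Φ(−δ − 2.054) = Φ(-0.554) + Φ(-3.554) = 0.2899 + 0.0002 = 0.2901.

Power ≈ 0.290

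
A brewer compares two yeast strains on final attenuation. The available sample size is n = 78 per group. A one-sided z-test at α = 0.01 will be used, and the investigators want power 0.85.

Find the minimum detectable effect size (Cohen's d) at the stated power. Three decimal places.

d ≈ 0.538

Need Φ(δ − 2.326) = 0.85, so δ = 2.326 + 1.036 = 3.363.
δ = d·√(n/2) ⇒ d = δ/√(n/2) = 3.363/√(78/2) = 0.5385.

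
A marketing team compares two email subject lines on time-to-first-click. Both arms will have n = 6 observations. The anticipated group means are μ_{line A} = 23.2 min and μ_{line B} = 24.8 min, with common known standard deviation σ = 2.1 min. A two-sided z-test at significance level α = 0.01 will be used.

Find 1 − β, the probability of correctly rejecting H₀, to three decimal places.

Power ≈ 0.105

Standardized effect: d = |μ_{line A} − μ_{line B}| / σ = |23.2 − 24.8| / 2.1 = 0.7619
Noncentrality parameter: δ = d·√(n/2) = 0.7619 × √(6/2) = 1.3197
Two-sided α = 0.01 → critical value z_{0.005} = 2.576.
Power = Φ(δ − 2.576) + Φ(−δ − 2.576) = Φ(-1.256) + Φ(-3.895) = 0.1045 + 0.0000 = 0.1046.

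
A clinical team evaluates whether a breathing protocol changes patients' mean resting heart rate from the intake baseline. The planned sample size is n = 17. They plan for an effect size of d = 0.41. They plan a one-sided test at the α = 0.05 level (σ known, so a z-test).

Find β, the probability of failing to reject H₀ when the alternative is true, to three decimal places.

Noncentrality parameter: δ = d·√n = 0.41 × √17 = 1.6905
One-sided α = 0.05 → critical value z_{0.05} = 1.645.
Power = P(Z > 1.645 − δ) = Φ(0.046) = 0.5182.
Type II error: β = 1 − power = 1 − 0.5182 = 0.4818.

β ≈ 0.482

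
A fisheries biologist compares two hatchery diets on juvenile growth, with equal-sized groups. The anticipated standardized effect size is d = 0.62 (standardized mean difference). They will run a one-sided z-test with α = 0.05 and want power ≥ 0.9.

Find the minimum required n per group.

n = 45 per group

Set Φ(δ − 1.645) = 0.9; then δ − 1.645 = Φ⁻¹(0.9) = 1.282, giving δ = 2.926.
δ = d·√(n/2) ⇒ n = 2(δ/d)² = 2 × (2.926 / 0.62)² = 44.56.
Round up to the next whole unit.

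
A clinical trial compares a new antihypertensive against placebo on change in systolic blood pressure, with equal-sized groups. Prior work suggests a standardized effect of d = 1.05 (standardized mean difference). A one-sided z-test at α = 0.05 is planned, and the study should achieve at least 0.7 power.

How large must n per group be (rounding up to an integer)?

For power 0.7 need Φ(δ − z_{0.05}) = 0.7, so δ = z_{0.05} + z_{0.30} = 1.645 + 0.524 = 2.169.
δ = d·√(n/2) ⇒ n = 2(δ/d)² = 2 × (2.169 / 1.05)² = 8.54.
Rounding up, n = 9 per group.

n = 9 per group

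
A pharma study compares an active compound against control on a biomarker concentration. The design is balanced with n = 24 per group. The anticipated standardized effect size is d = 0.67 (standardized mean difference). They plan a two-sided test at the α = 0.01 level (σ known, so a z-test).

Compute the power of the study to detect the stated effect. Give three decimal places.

Noncentrality parameter: δ = d·√(n/2) = 0.67 × √(24/2) = 2.3209
Critical value for a two-sided test at α = 0.01: z_{α/2} = 2.576.
Power = Φ(δ − 2.576) + Φ(−δ − 2.576) = Φ(-0.255) + Φ(-4.897) = 0.3994 + 0.0000 = 0.3994.

Power ≈ 0.399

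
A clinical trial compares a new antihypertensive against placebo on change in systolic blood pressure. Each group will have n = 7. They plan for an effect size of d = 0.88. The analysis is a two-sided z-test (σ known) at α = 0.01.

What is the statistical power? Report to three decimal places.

Noncentrality parameter: λ = d·√(n/2) = 0.88 × √(7/2) = 1.6463
Two-sided α = 0.01 → critical value z_{0.005} = 2.576.
Power = Φ(λ − 2.576) + Φ(−λ − 2.576) = Φ(-0.930) + Φ(-4.222) = 0.1763 + 0.0000 = 0.1763.

Power ≈ 0.176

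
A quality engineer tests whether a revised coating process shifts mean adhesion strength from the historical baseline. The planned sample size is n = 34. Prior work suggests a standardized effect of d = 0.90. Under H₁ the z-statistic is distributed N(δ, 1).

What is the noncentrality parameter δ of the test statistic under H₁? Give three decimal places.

δ = d·√n = 0.90 × √34 = 5.2479

δ ≈ 5.248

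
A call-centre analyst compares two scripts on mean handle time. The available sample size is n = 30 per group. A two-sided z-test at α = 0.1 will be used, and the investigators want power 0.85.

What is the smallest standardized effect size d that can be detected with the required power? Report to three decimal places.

Required noncentrality: δ = z_{0.05} + z_{0.15} = 1.645 + 1.036 = 2.681.
(Lower-tail contribution to power is negligible for δ > 0.)
δ = d·√(n/2) ⇒ d = δ/√(n/2) = 2.681/√(30/2) = 0.6923.

d ≈ 0.692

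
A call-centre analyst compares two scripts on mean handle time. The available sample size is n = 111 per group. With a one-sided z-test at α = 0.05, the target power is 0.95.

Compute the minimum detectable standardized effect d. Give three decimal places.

d ≈ 0.442

Required noncentrality: δ = z_{0.05} + z_{0.05} = 1.645 + 1.645 = 3.290.
δ = d·√(n/2) ⇒ d = δ/√(n/2) = 3.290/√(111/2) = 0.4416.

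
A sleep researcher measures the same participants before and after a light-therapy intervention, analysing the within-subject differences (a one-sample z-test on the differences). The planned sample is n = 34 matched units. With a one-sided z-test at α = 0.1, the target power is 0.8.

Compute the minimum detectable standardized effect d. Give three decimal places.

d ≈ 0.364

Need Φ(δ − 1.282) = 0.8, so δ = 1.282 + 0.842 = 2.123.
δ = d·√n ⇒ d = δ/√n = 2.123/√34 = 0.3641.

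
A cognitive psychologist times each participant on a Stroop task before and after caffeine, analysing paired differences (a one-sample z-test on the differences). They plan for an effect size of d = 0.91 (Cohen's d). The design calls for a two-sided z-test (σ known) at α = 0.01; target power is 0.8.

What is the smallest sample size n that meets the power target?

n = 15

For power 0.8 need Φ(δ − z_{0.005}) = 0.8, so δ = z_{0.005} + z_{0.20} = 2.576 + 0.842 = 3.417.
(For δ > 0 the lower-tail rejection region contributes negligibly to power, so the one-term inversion is standard.)
δ = d·√n ⇒ n = (δ/d)² = (3.417 / 0.91)² = 14.10.
Round up to the next whole unit.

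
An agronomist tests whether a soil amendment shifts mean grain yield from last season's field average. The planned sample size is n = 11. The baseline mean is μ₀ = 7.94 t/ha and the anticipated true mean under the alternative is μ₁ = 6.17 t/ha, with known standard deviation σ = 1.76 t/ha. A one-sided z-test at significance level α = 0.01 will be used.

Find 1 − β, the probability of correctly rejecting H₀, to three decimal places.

Power ≈ 0.844

Standardized effect: d = |μ₁ − μ₀| / σ = |6.17 − 7.94| / 1.76 = 1.0057
Noncentrality parameter: λ = d·√n = 1.0057 × √11 = 3.3355
Critical value for a one-sided test at α = 0.01: z_α = 2.326.
Power = P(Z > 2.326 − λ) = Φ(1.009) = 0.8435.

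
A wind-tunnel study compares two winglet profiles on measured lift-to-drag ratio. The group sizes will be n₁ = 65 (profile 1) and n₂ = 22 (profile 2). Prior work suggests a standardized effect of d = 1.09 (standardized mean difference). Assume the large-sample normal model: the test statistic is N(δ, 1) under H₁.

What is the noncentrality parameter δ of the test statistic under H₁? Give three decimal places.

δ ≈ 4.419

δ = d / √(1/n₁ + 1/n₂) = 1.09 / √(1/65 + 1/22) = 4.4191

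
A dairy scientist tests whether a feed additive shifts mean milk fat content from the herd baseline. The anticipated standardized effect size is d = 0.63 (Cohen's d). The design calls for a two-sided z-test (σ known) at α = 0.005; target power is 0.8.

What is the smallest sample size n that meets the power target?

n = 34

For power 0.8 need Φ(δ − z_{0.0025}) = 0.8, so δ = z_{0.0025} + z_{0.20} = 2.807 + 0.842 = 3.649.
(Ignoring the negligible lower-tail rejection probability gives the usual closed-form inversion.)
δ = d·√n ⇒ n = (δ/d)² = (3.649 / 0.63)² = 33.54.
Round up to the next whole unit.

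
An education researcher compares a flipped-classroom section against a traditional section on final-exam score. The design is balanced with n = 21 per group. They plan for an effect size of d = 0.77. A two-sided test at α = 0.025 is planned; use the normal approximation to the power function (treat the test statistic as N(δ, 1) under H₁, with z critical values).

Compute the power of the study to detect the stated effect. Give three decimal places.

Noncentrality parameter: δ = d·√(n/2) = 0.77 × √(21/2) = 2.4951
Critical value for a two-sided test at α = 0.025: z_{α/2} = 2.241.
Power = Φ(δ − 2.241) + Φ(−δ − 2.241) = Φ(0.254) + Φ(-4.736) = 0.6001 + 0.0000 = 0.6001.

Power ≈ 0.600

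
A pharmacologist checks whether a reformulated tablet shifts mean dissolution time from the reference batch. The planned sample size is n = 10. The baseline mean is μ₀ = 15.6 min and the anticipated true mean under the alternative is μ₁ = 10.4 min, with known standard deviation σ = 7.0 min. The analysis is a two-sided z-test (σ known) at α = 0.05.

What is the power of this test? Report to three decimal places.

Power ≈ 0.651

Standardized effect: d = |μ₁ − μ₀| / σ = |10.4 − 15.6| / 7.0 = 0.7429
Noncentrality parameter: δ = d·√n = 0.7429 × √10 = 2.3491
Two-sided α = 0.05 → critical value z_{0.025} = 1.960.
Power = Φ(δ − 1.960) + Φ(−δ − 1.960) = Φ(0.389) + Φ(-4.309) = 0.6514 + 0.0000 = 0.6514.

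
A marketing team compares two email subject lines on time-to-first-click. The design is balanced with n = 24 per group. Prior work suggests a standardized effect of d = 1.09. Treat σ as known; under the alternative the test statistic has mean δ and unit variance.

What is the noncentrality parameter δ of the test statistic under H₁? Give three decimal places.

δ = d·√(n/2) = 1.09 × √(24/2) = 3.7759

δ ≈ 3.776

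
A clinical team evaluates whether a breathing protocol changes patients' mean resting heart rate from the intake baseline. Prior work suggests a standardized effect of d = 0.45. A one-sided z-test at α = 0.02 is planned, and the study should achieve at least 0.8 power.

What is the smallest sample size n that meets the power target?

Set Φ(δ − 2.054) = 0.8; then δ − 2.054 = Φ⁻¹(0.8) = 0.842, giving δ = 2.895.
δ = d·√n ⇒ n = (δ/d)² = (2.895 / 0.45)² = 41.40.
Rounding up, n = 42.

n = 42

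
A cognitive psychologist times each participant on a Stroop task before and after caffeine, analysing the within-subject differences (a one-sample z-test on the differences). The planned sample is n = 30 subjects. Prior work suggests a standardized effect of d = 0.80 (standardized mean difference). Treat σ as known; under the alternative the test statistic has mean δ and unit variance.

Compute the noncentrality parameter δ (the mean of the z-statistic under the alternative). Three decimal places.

δ = d·√n = 0.80 × √30 = 4.3818

δ ≈ 4.382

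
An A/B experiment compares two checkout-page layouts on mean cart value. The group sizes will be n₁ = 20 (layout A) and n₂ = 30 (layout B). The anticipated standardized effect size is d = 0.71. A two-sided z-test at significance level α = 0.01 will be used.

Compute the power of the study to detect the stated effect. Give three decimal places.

Power ≈ 0.454

Noncentrality parameter: δ = d / √(1/n₁ + 1/n₂) = 0.71 / √(1/20 + 1/30) = 2.4595
Two-sided α = 0.01 → critical value z_{0.005} = 2.576.
Power = Φ(δ − 2.576) + Φ(−δ − 2.576) = Φ(-0.116) + Φ(-5.035) = 0.4537 + 0.0000 = 0.4537.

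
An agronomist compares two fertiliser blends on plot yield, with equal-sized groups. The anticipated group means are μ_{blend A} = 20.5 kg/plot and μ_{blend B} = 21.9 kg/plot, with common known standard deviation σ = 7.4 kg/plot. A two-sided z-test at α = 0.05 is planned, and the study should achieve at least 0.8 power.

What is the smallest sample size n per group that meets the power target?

n = 439 per group

Standardized effect: d = |μ_{blend A} − μ_{blend B}| / σ = |20.5 − 21.9| / 7.4 = 0.1892
Set Φ(δ − 1.960) = 0.8; then δ − 1.960 = Φ⁻¹(0.8) = 0.842, giving δ = 2.802.
(For δ > 0 the lower-tail rejection region contributes negligibly to power, so the one-term inversion is standard.)
δ = d·√(n/2) ⇒ n = 2(δ/d)² = 2 × (2.802 / 0.1892)² = 438.58.
Rounding up, n = 439 per group.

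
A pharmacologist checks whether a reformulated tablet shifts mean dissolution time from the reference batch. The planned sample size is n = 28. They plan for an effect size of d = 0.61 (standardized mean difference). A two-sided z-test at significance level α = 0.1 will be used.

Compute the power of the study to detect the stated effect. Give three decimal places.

Power ≈ 0.943

Noncentrality parameter: δ = d·√n = 0.61 × √28 = 3.2278
Critical value for a two-sided test at α = 0.1: z_{α/2} = 1.645.
Power = Φ(δ − 1.645) + Φ(−δ − 1.645) = Φ(1.583) + Φ(-4.873) = 0.9433 + 0.0000 = 0.9433.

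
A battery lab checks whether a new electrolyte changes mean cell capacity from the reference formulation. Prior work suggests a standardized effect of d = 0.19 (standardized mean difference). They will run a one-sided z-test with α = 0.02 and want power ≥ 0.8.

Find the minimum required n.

n = 233

Set Φ(δ − 2.054) = 0.8; then δ − 2.054 = Φ⁻¹(0.8) = 0.842, giving δ = 2.895.
δ = d·√n ⇒ n = (δ/d)² = (2.895 / 0.19)² = 232.22.
Round up to the next whole unit.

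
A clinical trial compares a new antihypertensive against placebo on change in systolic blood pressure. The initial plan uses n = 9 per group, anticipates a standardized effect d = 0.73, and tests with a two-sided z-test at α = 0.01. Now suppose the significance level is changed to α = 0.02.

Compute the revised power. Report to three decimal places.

δ = d·√(n/2) = 0.73 × √(9/2) = 1.5486 (unchanged). New critical value: z_{0.01} = 2.326.
Revised power = Φ(δ − 2.326) + Φ(−δ − 2.326) = Φ(-0.778) + Φ(-3.875) = 0.2183 + 0.0001 = 0.2184.

Power ≈ 0.218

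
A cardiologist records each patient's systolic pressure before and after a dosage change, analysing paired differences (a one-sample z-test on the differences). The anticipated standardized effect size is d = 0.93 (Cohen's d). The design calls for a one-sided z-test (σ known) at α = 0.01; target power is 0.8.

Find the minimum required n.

n = 12

Set Φ(δ − 2.326) = 0.8; then δ − 2.326 = Φ⁻¹(0.8) = 0.842, giving δ = 3.168.
δ = d·√n ⇒ n = (δ/d)² = (3.168 / 0.93)² = 11.60.
Rounding up, n = 12.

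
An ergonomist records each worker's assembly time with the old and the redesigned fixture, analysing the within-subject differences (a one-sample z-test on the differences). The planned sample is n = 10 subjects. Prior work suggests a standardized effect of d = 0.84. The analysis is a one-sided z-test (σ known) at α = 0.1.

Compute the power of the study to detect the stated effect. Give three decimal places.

Power ≈ 0.915

Noncentrality parameter: δ = d·√n = 0.84 × √10 = 2.6563
One-sided α = 0.1 → critical value z_{0.1} = 1.282.
Power = P(Z > 1.282 − δ) = Φ(1.375) = 0.9154.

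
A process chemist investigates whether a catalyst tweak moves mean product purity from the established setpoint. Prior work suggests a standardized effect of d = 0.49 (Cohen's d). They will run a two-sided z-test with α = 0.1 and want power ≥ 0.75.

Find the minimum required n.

n = 23

Set Φ(δ − 1.645) = 0.75; then δ − 1.645 = Φ⁻¹(0.75) = 0.674, giving δ = 2.319.
(For δ > 0 the lower-tail rejection region contributes negligibly to power, so the one-term inversion is standard.)
δ = d·√n ⇒ n = (δ/d)² = (2.319 / 0.49)² = 22.40.
Round up to the next whole unit.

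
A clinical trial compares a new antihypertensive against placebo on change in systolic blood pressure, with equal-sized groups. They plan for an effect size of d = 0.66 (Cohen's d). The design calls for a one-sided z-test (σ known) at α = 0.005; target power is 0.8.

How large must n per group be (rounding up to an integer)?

n = 54 per group

For power 0.8 need Φ(δ − z_{0.005}) = 0.8, so δ = z_{0.005} + z_{0.20} = 2.576 + 0.842 = 3.417.
δ = d·√(n/2) ⇒ n = 2(δ/d)² = 2 × (3.417 / 0.66)² = 53.62.
Round up to the next whole unit.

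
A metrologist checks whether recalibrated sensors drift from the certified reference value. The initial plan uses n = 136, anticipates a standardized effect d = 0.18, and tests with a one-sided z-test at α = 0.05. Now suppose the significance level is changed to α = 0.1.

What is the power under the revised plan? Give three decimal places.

δ = d·√n = 0.18 × √136 = 2.0991 (unchanged). New critical value: z_{0.1} = 1.282.
Revised power = P(Z > 1.282 − δ) = Φ(0.818) = 0.7932.

Power ≈ 0.793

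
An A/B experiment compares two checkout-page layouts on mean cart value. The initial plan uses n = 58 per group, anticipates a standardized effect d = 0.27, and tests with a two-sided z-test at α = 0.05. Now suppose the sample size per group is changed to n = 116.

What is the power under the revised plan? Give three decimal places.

With n = 116 per group: δ = d·√(n/2) = 0.27 × √(116/2) = 2.0563. Critical value z_{0.025} = 1.960.
Revised power = Φ(δ − 1.960) + Φ(−δ − 1.960) = Φ(0.096) + Φ(-4.016) = 0.5384 + 0.0000 = 0.5384.

Power ≈ 0.538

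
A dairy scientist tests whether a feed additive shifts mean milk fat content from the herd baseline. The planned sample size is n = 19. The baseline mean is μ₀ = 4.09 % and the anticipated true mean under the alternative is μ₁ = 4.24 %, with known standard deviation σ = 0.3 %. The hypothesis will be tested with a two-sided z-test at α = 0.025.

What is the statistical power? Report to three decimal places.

Power ≈ 0.475

Standardized effect: d = |μ₁ − μ₀| / σ = |4.24 − 4.09| / 0.3 = 0.5000
Noncentrality parameter: δ = d·√n = 0.5000 × √19 = 2.1794
Two-sided α = 0.025 → critical value z_{0.0125} = 2.241.
Power = Φ(δ − 2.241) + Φ(−δ − 2.241) = Φ(-0.062) + Φ(-4.421) = 0.4753 + 0.0000 = 0.4753.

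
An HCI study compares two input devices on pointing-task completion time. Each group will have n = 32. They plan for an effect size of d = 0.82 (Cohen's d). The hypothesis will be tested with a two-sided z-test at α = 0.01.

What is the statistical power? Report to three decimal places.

Power ≈ 0.759

Noncentrality parameter: δ = d·√(n/2) = 0.82 × √(32/2) = 3.2800
Critical value for a two-sided test at α = 0.01: z_{α/2} = 2.576.
Power = Φ(δ − 2.576) + Φ(−δ − 2.576) = Φ(0.704) + Φ(-5.856) = 0.7593 + 0.0000 = 0.7593.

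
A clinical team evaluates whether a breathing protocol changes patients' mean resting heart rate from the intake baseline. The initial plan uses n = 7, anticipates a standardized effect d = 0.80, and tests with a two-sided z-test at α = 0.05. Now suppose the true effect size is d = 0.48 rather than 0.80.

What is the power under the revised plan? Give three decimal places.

With d = 0.48: δ = d·√n = 0.48 × √7 = 1.2700. Critical value z_{0.025} = 1.960.
Revised power = Φ(δ − 1.960) + Φ(−δ − 1.960) = Φ(-0.690) + Φ(-3.230) = 0.2451 + 0.0006 = 0.2457.

Power ≈ 0.246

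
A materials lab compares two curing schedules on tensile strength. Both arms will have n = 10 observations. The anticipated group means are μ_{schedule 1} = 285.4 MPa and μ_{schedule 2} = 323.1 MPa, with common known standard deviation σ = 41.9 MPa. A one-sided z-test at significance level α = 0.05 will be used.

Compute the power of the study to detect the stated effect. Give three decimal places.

Standardized effect: d = |μ_{schedule 1} − μ_{schedule 2}| / σ = |285.4 − 323.1| / 41.9 = 0.8998
Noncentrality parameter: δ = d·√(n/2) = 0.8998 × √(10/2) = 2.0119
Critical value for a one-sided test at α = 0.05: z_α = 1.645.
Power = P(Z > 1.645 − δ) = Φ(0.367) = 0.6432.

Power ≈ 0.643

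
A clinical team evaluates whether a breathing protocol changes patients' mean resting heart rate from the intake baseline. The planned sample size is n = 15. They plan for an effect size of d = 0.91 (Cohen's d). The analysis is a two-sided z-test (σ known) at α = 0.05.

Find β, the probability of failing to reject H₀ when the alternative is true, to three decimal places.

β ≈ 0.059

Noncentrality parameter: δ = d·√n = 0.91 × √15 = 3.5244
Two-sided α = 0.05 → critical value z_{0.025} = 1.960.
Power = Φ(δ − 1.960) + Φ(−δ − 1.960) = Φ(1.564) + Φ(-5.484) = 0.9411 + 0.0000 = 0.9411.
Type II error: β = 1 − power = 1 − 0.9411 = 0.0589.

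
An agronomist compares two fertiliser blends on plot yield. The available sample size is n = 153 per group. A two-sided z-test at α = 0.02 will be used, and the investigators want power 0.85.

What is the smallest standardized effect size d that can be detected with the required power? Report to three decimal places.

Need Φ(δ − 2.326) = 0.85, so δ = 2.326 + 1.036 = 3.363.
(Lower-tail contribution to power is negligible for δ > 0.)
δ = d·√(n/2) ⇒ d = δ/√(n/2) = 3.363/√(153/2) = 0.3845.

d ≈ 0.384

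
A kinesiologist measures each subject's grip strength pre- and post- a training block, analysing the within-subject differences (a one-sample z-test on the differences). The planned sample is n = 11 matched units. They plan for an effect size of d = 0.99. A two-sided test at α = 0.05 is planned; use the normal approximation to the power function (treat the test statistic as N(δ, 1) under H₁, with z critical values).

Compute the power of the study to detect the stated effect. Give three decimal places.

Noncentrality parameter: δ = d·√n = 0.99 × √11 = 3.2835
Critical value for a two-sided test at α = 0.05: z_{α/2} = 1.960.
Power = Φ(δ − 1.960) + Φ(−δ − 1.960) = Φ(1.323) + Φ(-5.243) = 0.9072 + 0.0000 = 0.9072.

Power ≈ 0.907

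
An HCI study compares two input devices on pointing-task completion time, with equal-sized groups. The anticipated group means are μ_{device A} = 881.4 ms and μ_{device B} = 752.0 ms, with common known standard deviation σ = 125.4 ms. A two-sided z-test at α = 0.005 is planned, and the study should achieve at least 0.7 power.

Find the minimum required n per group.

n = 21 per group

Standardized effect: d = |μ_{device A} − μ_{device B}| / σ = |881.4 − 752.0| / 125.4 = 1.0319
Set Φ(δ − 2.807) = 0.7; then δ − 2.807 = Φ⁻¹(0.7) = 0.524, giving δ = 3.331.
(The Φ(−δ − z_{α/2}) term is vanishingly small for δ > 0 and is dropped in the standard sample-size formula.)
δ = d·√(n/2) ⇒ n = 2(δ/d)² = 2 × (3.331 / 1.0319)² = 20.85.
Rounding up, n = 21 per group.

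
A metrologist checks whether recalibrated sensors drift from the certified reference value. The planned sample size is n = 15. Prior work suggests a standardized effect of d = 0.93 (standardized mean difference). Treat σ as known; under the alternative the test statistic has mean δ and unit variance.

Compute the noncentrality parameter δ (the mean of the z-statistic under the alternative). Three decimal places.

δ ≈ 3.602

The noncentrality parameter scales effect size by the design's sample-size factor: δ = d·√n = 0.93 × √15 = 3.6019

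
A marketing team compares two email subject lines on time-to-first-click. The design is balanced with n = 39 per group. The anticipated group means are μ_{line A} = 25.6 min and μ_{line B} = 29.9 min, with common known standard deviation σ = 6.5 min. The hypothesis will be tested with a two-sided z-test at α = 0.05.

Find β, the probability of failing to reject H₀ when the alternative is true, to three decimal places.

β ≈ 0.168

Standardized effect: d = |μ_{line A} − μ_{line B}| / σ = |25.6 − 29.9| / 6.5 = 0.6615
Noncentrality parameter: δ = d·√(n/2) = 0.6615 × √(39/2) = 2.9213
Two-sided α = 0.05 → critical value z_{0.025} = 1.960.
Power = Φ(δ − 1.960) + Φ(−δ − 1.960) = Φ(0.961) + Φ(-4.881) = 0.8318 + 0.0000 = 0.8318.
Type II error: β = 1 − power = 1 − 0.8318 = 0.1682.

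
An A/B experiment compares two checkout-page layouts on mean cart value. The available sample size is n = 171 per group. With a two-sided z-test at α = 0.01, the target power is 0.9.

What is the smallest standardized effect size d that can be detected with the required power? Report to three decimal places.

d ≈ 0.417

Need Φ(δ − 2.576) = 0.9, so δ = 2.576 + 1.282 = 3.857.
(Lower-tail contribution to power is negligible for δ > 0.)
δ = d·√(n/2) ⇒ d = δ/√(n/2) = 3.857/√(171/2) = 0.4172.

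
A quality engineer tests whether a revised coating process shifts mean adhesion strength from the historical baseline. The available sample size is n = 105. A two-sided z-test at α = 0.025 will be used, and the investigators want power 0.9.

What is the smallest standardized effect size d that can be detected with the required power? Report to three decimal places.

Required noncentrality: δ = z_{0.0125} + z_{0.10} = 2.241 + 1.282 = 3.523.
(The second rejection-region term Φ(−δ − z_{α/2}) is negligible and dropped.)
δ = d·√n ⇒ d = δ/√n = 3.523/√105 = 0.3438.

d ≈ 0.344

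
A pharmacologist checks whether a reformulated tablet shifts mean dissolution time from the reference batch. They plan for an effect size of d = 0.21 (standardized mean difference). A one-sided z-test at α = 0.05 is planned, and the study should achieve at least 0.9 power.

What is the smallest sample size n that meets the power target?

For power 0.9 need Φ(δ − z_{0.05}) = 0.9, so δ = z_{0.05} + z_{0.10} = 1.645 + 1.282 = 2.926.
δ = d·√n ⇒ n = (δ/d)² = (2.926 / 0.21)² = 194.19.
Rounding up, n = 195.

n = 195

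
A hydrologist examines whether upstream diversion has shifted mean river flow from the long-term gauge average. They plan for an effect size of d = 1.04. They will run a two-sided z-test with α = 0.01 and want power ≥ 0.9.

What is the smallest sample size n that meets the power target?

Set Φ(δ − 2.576) = 0.9; then δ − 2.576 = Φ⁻¹(0.9) = 1.282, giving δ = 3.857.
(The Φ(−δ − z_{α/2}) term is vanishingly small for δ > 0 and is dropped in the standard sample-size formula.)
δ = d·√n ⇒ n = (δ/d)² = (3.857 / 1.04)² = 13.76.
Round up to the next whole unit.

n = 14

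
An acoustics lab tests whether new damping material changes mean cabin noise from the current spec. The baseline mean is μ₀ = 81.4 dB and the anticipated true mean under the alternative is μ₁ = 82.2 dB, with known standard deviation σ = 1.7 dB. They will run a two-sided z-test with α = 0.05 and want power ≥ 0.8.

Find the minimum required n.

n = 36

Standardized effect: d = |μ₁ − μ₀| / σ = |82.2 − 81.4| / 1.7 = 0.4706
Set Φ(δ − 1.960) = 0.8; then δ − 1.960 = Φ⁻¹(0.8) = 0.842, giving δ = 2.802.
(For δ > 0 the lower-tail rejection region contributes negligibly to power, so the one-term inversion is standard.)
δ = d·√n ⇒ n = (δ/d)² = (2.802 / 0.4706)² = 35.44.
Round up to the next whole unit.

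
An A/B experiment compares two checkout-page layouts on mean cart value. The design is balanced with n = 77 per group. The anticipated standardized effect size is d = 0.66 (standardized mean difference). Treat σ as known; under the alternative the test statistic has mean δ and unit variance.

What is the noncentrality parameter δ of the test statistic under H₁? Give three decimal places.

δ ≈ 4.095

The noncentrality parameter scales effect size by the design's sample-size factor: δ = d·√(n/2) = 0.66 × √(77/2) = 4.0952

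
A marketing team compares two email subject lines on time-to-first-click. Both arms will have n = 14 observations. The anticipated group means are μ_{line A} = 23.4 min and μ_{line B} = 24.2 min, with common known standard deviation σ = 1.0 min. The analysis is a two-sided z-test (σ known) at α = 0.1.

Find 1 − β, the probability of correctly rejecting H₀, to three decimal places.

Standardized effect: d = |μ_{line A} − μ_{line B}| / σ = |23.4 − 24.2| / 1.0 = 0.8000
Noncentrality parameter: δ = d·√(n/2) = 0.8000 × √(14/2) = 2.1166
Two-sided α = 0.1 → critical value z_{0.05} = 1.645.
Power = Φ(δ − 1.645) + Φ(−δ − 1.645) = Φ(0.472) + Φ(-3.761) = 0.6814 + 0.0001 = 0.6815.

Power ≈ 0.682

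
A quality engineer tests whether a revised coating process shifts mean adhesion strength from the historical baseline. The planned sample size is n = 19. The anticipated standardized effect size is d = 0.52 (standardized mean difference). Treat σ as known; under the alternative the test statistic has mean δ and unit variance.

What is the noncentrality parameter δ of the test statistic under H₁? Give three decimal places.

The noncentrality parameter scales effect size by the design's sample-size factor: δ = d·√n = 0.52 × √19 = 2.2666

δ ≈ 2.267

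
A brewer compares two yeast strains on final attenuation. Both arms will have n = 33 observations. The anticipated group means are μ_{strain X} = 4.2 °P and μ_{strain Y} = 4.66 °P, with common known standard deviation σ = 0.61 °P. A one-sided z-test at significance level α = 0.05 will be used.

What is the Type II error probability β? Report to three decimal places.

Standardized effect: d = |μ_{strain X} − μ_{strain Y}| / σ = |4.2 − 4.66| / 0.61 = 0.7541
Noncentrality parameter: δ = d·√(n/2) = 0.7541 × √(33/2) = 3.0632
Critical value for a one-sided test at α = 0.05: z_α = 1.645.
Power = Φ(δ − 1.645) = Φ(1.418) = 0.9219.
Type II error: β = 1 − power = 1 − 0.9219 = 0.0781.

β ≈ 0.078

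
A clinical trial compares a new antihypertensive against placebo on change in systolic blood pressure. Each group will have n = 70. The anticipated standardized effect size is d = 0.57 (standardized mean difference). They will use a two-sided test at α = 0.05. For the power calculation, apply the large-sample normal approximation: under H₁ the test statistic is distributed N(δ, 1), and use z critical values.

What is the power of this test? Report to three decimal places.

Power ≈ 0.921

Noncentrality parameter: δ = d·√(n/2) = 0.57 × √(70/2) = 3.3722
Critical value for a two-sided test at α = 0.05: z_{α/2} = 1.960.
Power = Φ(δ − 1.960) + Φ(−δ − 1.960) = Φ(1.412) + Φ(-5.332) = 0.9211 + 0.0000 = 0.9211.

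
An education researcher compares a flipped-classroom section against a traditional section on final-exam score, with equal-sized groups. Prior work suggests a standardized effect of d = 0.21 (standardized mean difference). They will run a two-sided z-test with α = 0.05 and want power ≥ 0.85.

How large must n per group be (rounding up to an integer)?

n = 408 per group

Set Φ(δ − 1.960) = 0.85; then δ − 1.960 = Φ⁻¹(0.85) = 1.036, giving δ = 2.996.
(Ignoring the negligible lower-tail rejection probability gives the usual closed-form inversion.)
δ = d·√(n/2) ⇒ n = 2(δ/d)² = 2 × (2.996 / 0.21)² = 407.18.
Rounding up, n = 408 per group.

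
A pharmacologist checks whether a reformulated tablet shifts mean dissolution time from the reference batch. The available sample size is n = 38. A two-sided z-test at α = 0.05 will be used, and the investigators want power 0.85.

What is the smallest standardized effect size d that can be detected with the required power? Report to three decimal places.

Need Φ(δ − 1.960) = 0.85, so δ = 1.960 + 1.036 = 2.996.
(Lower-tail contribution to power is negligible for δ > 0.)
δ = d·√n ⇒ d = δ/√n = 2.996/√38 = 0.4861.

d ≈ 0.486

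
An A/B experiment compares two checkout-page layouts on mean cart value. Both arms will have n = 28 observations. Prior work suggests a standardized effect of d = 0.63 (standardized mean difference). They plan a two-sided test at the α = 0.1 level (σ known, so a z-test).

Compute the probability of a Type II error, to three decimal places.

Noncentrality parameter: δ = d·√(n/2) = 0.63 × √(28/2) = 2.3572
Critical value for a two-sided test at α = 0.1: z_{α/2} = 1.645.
Power = Φ(δ − 1.645) + Φ(−δ − 1.645) = Φ(0.712) + Φ(-4.002) = 0.7619 + 0.0000 = 0.7619.
Type II error: β = 1 − power = 1 − 0.7619 = 0.2381.

β ≈ 0.238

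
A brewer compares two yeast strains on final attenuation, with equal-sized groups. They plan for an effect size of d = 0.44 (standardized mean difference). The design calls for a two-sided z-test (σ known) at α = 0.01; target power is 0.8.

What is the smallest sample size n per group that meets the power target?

n = 121 per group

Set Φ(δ − 2.576) = 0.8; then δ − 2.576 = Φ⁻¹(0.8) = 0.842, giving δ = 3.417.
(Ignoring the negligible lower-tail rejection probability gives the usual closed-form inversion.)
δ = d·√(n/2) ⇒ n = 2(δ/d)² = 2 × (3.417 / 0.44)² = 120.65.
Round up to the next whole unit.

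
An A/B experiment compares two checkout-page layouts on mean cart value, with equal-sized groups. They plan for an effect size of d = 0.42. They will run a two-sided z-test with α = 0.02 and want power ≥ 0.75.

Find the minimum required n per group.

n = 103 per group

For power 0.75 need Φ(δ − z_{0.01}) = 0.75, so δ = z_{0.01} + z_{0.25} = 2.326 + 0.674 = 3.001.
(Ignoring the negligible lower-tail rejection probability gives the usual closed-form inversion.)
δ = d·√(n/2) ⇒ n = 2(δ/d)² = 2 × (3.001 / 0.42)² = 102.10.
Round up to the next whole unit.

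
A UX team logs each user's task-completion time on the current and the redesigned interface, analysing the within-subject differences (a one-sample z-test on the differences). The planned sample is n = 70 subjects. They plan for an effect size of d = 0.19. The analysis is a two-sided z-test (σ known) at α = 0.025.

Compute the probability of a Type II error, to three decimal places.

Noncentrality parameter: δ = d·√n = 0.19 × √70 = 1.5897
Critical value for a two-sided test at α = 0.025: z_{α/2} = 2.241.
Power = Φ(δ − 2.241) + Φ(−δ − 2.241) = Φ(-0.652) + Φ(-3.831) = 0.2573 + 0.0001 = 0.2573.
Type II error: β = 1 − power = 1 − 0.2573 = 0.7427.

β ≈ 0.743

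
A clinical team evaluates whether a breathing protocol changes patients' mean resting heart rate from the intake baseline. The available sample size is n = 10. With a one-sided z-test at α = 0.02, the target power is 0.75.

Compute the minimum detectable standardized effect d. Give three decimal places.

Need Φ(δ − 2.054) = 0.75, so δ = 2.054 + 0.674 = 2.728.
δ = d·√n ⇒ d = δ/√n = 2.728/√10 = 0.8627.

d ≈ 0.863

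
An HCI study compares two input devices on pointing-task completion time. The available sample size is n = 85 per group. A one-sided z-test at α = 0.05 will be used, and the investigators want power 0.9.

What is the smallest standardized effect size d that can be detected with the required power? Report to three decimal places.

d ≈ 0.449

Need Φ(δ − 1.645) = 0.9, so δ = 1.645 + 1.282 = 2.926.
δ = d·√(n/2) ⇒ d = δ/√(n/2) = 2.926/√(85/2) = 0.4489.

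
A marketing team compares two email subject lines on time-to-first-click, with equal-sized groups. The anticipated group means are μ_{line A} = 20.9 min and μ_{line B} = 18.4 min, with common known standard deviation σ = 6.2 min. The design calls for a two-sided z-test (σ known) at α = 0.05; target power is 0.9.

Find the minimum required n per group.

n = 130 per group

Standardized effect: d = |μ_{line A} − μ_{line B}| / σ = |20.9 − 18.4| / 6.2 = 0.4032
Set Φ(δ − 1.960) = 0.9; then δ − 1.960 = Φ⁻¹(0.9) = 1.282, giving δ = 3.242.
(For δ > 0 the lower-tail rejection region contributes negligibly to power, so the one-term inversion is standard.)
δ = d·√(n/2) ⇒ n = 2(δ/d)² = 2 × (3.242 / 0.4032)² = 129.25.
Rounding up, n = 130 per group.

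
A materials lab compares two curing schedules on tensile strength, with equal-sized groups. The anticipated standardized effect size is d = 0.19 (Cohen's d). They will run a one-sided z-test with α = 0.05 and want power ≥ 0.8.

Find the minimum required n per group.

n = 343 per group

For power 0.8 need Φ(δ − z_{0.05}) = 0.8, so δ = z_{0.05} + z_{0.20} = 1.645 + 0.842 = 2.486.
δ = d·√(n/2) ⇒ n = 2(δ/d)² = 2 × (2.486 / 0.19)² = 342.52.
Rounding up, n = 343 per group.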